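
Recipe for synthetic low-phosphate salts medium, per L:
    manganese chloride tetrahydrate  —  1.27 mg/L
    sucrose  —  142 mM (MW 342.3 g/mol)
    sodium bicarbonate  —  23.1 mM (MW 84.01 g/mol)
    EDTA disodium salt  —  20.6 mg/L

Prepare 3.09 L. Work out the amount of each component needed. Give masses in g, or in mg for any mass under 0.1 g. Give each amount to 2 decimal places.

Scale factor relative to 1 L: 3.09.
manganese chloride tetrahydrate: 1.27 mg/L × 3.09 L = 3.92 mg
sucrose: 142 mmol/L × 342.3 g/mol × 3.09 L ÷ 1000 = 150.19 g
sodium bicarbonate: 23.1 mmol/L × 84.01 g/mol × 3.09 L ÷ 1000 = 6.00 g
EDTA disodium salt: 20.6 mg/L × 3.09 L = 63.65 mg

manganese chloride tetrahydrate 3.92 mg; sucrose 150.19 g; sodium bicarbonate 6.00 g; EDTA disodium salt 63.65 mg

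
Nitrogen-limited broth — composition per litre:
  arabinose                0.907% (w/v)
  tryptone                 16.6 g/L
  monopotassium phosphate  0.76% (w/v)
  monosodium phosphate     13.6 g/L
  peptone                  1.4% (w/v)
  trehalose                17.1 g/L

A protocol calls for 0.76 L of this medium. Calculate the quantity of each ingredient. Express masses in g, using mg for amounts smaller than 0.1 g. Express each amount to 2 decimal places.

Working volume: 0.76 L.
arabinose: 0.907% w/v = 9.07 g/L → 9.07 × 0.76 L = 6.89 g
tryptone: 16.6 g/L × 0.76 L = 12.62 g
monopotassium phosphate: 0.76% w/v = 7.6 g/L → 7.6 × 0.76 L = 5.78 g
monosodium phosphate: 13.6 g/L × 0.76 L = 10.34 g
peptone: 1.4% w/v = 14 g/L → 14 × 0.76 L = 10.64 g
trehalose: 17.1 g/L × 0.76 L = 13.00 g

arabinose 6.89 g; tryptone 12.62 g; monopotassium phosphate 5.78 g; monosodium phosphate 10.34 g; peptone 10.64 g; trehalose 13.00 g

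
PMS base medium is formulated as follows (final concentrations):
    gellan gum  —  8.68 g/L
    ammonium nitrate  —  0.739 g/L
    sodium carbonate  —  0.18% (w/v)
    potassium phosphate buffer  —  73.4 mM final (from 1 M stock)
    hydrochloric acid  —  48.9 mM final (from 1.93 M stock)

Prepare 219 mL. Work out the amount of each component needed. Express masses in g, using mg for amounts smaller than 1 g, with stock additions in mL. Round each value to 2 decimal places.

gellan gum 1.90 g; ammonium nitrate 161.84 mg; sodium carbonate 394.20 mg; potassium phosphate buffer 16.07 mL; hydrochloric acid 5.55 mL

Scale factor relative to 1 L: 0.219.
gellan gum: 8.68 g/L × 0.219 L = 1.90 g
ammonium nitrate: 0.739 g/L × 0.219 L = 0.161841 g = 161.84 mg
sodium carbonate: 0.18% w/v = 1.8 g/L → 1.8 × 0.219 L = 0.3942 g = 394.20 mg
potassium phosphate buffer: C1V1 = C2V2 → 73.4 mM × 219 mL ÷ 1000 mM = 16.07 mL
hydrochloric acid: dilute stock: 48.9 mM × 219 mL ÷ 1930 mM = 5.55 mL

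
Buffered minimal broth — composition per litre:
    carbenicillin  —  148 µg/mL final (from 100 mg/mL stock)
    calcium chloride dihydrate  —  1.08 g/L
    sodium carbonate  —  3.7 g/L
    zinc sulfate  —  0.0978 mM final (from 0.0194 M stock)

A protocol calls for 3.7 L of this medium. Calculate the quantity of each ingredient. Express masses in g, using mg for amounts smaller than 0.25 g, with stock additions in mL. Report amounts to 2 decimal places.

Scale factor relative to 1 L: 3.7.
carbenicillin: V = C2·V2/C1 = 148 µg/mL × 3700 mL ÷ 100000 µg/mL = 5.48 mL
calcium chloride dihydrate: 1.08 g/L × 3.7 L = 4.00 g
sodium carbonate: 3.7 g/L × 3.7 L = 13.69 g
zinc sulfate: C1V1 = C2V2 → 0.0978 mM × 3700 mL ÷ 19.4 mM = 18.65 mL

carbenicillin 5.48 mL; calcium chloride dihydrate 4.00 g; sodium carbonate 13.69 g; zinc sulfate 18.65 mL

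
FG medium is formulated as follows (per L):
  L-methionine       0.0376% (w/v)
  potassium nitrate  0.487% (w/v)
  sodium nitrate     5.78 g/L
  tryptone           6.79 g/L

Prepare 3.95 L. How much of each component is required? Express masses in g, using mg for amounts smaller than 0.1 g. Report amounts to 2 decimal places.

Scale factor relative to 1 L: 3.95.
L-methionine: 0.0376 g per 100 mL × 3950 mL ÷ 100 = 1.49 g
potassium nitrate: 0.487 g per 100 mL × 3950 mL ÷ 100 = 19.24 g
sodium nitrate: 5.78 g/L × 3.95 L = 22.83 g
tryptone: 6.79 g/L × 3.95 L = 26.82 g

L-methionine 1.49 g; potassium nitrate 19.24 g; sodium nitrate 22.83 g; tryptone 26.82 g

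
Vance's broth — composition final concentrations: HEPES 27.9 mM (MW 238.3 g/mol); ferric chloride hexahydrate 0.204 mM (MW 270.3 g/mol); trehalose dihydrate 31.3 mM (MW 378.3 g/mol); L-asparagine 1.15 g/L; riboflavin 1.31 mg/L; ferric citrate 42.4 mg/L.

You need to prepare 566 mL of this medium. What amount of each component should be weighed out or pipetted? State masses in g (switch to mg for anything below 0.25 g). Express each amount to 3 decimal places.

Scale factor relative to 1 L: 0.566.
HEPES: 27.9 mmol/L × 238.3 g/mol × 0.566 L ÷ 1000 = 3.763 g
ferric chloride hexahydrate: 0.204 mmol/L × 270.3 mg/mmol × 0.566 L = 31.210 mg
trehalose dihydrate: 31.3 mmol/L × 378.3 g/mol × 0.566 L ÷ 1000 = 6.702 g
L-asparagine: 1.15 g/L × 0.566 L = 0.651 g
riboflavin: 1.31 mg/L × 0.566 L = 0.741 mg
ferric citrate: 42.4 mg/L × 0.566 L = 23.998 mg

HEPES 3.763 g; ferric chloride hexahydrate 31.210 mg; trehalose dihydrate 6.702 g; L-asparagine 0.651 g; riboflavin 0.741 mg; ferric citrate 23.998 mg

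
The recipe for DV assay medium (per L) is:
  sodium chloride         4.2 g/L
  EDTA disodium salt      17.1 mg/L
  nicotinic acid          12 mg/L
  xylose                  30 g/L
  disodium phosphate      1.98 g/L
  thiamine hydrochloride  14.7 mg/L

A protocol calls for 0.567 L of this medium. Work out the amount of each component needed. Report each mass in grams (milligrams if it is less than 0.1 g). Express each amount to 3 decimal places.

Scale factor relative to 1 L: 0.567.
sodium chloride: 4.2 g/L × 0.567 L = 2.381 g
EDTA disodium salt: 17.1 mg/L × 0.567 L = 9.696 mg
nicotinic acid: 12 mg/L × 0.567 L = 6.804 mg
xylose: 30 g/L × 0.567 L = 17.010 g
disodium phosphate: 1.98 g/L × 0.567 L = 1.123 g
thiamine hydrochloride: 14.7 mg/L × 0.567 L = 8.335 mg

sodium chloride 2.381 g; EDTA disodium salt 9.696 mg; nicotinic acid 6.804 mg; xylose 17.010 g; disodium phosphate 1.123 g; thiamine hydrochloride 8.335 mg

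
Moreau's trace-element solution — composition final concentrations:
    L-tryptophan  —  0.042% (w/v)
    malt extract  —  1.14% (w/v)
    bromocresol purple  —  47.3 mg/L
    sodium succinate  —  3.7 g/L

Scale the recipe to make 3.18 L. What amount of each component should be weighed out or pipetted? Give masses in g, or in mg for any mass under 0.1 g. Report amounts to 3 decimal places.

Working volume: 3.18 L.
L-tryptophan: 0.042 g per 100 mL × 3180 mL ÷ 100 = 1.336 g
malt extract: 1.14 g per 100 mL × 3180 mL ÷ 100 = 36.252 g
bromocresol purple: 47.3 mg/L × 3.18 L = 150.414 mg = 0.150 g
sodium succinate: 3.7 g/L × 3.18 L = 11.766 g

L-tryptophan 1.336 g; malt extract 36.252 g; bromocresol purple 0.150 g; sodium succinate 11.766 g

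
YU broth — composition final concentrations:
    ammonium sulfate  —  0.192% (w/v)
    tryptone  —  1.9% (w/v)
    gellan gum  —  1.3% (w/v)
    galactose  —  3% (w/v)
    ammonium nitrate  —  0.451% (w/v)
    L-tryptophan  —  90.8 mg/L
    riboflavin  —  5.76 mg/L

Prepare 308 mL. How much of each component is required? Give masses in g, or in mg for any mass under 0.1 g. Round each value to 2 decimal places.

ammonium sulfate 0.59 g; tryptone 5.85 g; gellan gum 4.00 g; galactose 9.24 g; ammonium nitrate 1.39 g; L-tryptophan 27.97 mg; riboflavin 1.77 mg

Target volume = 308 mL = 0.308 L.
ammonium sulfate: 0.192% w/v = 1.92 g/L → 1.92 × 0.308 L = 0.59 g
tryptone: 1.9% w/v = 19 g/L → 19 × 0.308 L = 5.85 g
gellan gum: 1.3 g per 100 mL × 308 mL ÷ 100 = 4.00 g
galactose: 3% w/v = 30 g/L → 30 × 0.308 L = 9.24 g
ammonium nitrate: 0.451 g per 100 mL × 308 mL ÷ 100 = 1.39 g
L-tryptophan: 90.8 mg/L × 0.308 L = 27.97 mg
riboflavin: 5.76 mg/L × 0.308 L = 1.77 mg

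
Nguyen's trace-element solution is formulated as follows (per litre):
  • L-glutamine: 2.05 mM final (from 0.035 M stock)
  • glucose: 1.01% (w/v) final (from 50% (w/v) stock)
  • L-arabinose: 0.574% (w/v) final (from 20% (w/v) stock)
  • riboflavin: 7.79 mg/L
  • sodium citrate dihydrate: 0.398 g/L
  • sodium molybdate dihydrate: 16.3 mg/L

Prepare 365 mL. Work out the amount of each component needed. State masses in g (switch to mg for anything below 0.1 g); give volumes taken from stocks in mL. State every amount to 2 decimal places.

L-glutamine 21.38 mL; glucose 7.37 mL; L-arabinose 10.48 mL; riboflavin 2.84 mg; sodium citrate dihydrate 0.15 g; sodium molybdate dihydrate 5.95 mg

Target volume = 365 mL = 0.365 L.
L-glutamine: V = C2·V2/C1 = 2.05 mM × 365 mL ÷ 35 mM = 21.38 mL
glucose: C1V1 = C2V2 → 1.01% ÷ 50% × 365 mL = 7.37 mL
L-arabinose: dilute stock: 0.574% ÷ 20% × 365 mL = 10.48 mL
riboflavin: 7.79 mg/L × 0.365 L = 2.84 mg
sodium citrate dihydrate: 0.398 g/L × 0.365 L = 0.15 g
sodium molybdate dihydrate: 16.3 mg/L × 0.365 L = 5.95 mg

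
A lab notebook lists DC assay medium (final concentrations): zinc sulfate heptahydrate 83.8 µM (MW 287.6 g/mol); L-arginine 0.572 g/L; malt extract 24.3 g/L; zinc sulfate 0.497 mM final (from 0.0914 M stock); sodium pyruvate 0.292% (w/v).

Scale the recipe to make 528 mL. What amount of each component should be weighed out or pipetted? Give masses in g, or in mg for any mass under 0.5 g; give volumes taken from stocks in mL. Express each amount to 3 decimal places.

zinc sulfate heptahydrate 12.725 mg; L-arginine 302.016 mg; malt extract 12.830 g; zinc sulfate 2.871 mL; sodium pyruvate 1.542 g

Working volume: 528 mL = 0.528 L.
zinc sulfate heptahydrate: 83.8 µmol/L × 287.6 g/mol × 0.528 L ÷ 1000 = 12.725 mg
L-arginine: 0.572 g/L × 0.528 L = 0.302016 g = 302.016 mg
malt extract: 24.3 g/L × 0.528 L = 12.830 g
zinc sulfate: V = C2·V2/C1 = 0.497 mM × 528 mL ÷ 91.4 mM = 2.871 mL
sodium pyruvate: 0.292 g per 100 mL × 528 mL ÷ 100 = 1.542 g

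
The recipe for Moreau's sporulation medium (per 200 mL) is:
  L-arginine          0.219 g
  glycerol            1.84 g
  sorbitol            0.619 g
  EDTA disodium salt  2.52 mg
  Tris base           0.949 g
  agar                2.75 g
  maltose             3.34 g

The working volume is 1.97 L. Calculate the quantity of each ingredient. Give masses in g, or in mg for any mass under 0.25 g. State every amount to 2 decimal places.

L-arginine 2.16 g; glycerol 18.12 g; sorbitol 6.10 g; EDTA disodium salt 24.82 mg; Tris base 9.35 g; agar 27.09 g; maltose 32.90 g

Scale factor = 1970 mL / 200 mL = 9.85.
L-arginine: 0.219 g × (1970 mL / 200 mL) = 2.16 g
glycerol: 1.84 g × (1970 mL / 200 mL) = 18.12 g
sorbitol: 0.619 g × (1970 mL / 200 mL) = 6.10 g
EDTA disodium salt: 2.52 mg × (1970 mL / 200 mL) = 24.82 mg
Tris base: 0.949 g × (1970 mL / 200 mL) = 9.35 g
agar: 2.75 g × (1970 mL / 200 mL) = 27.09 g
maltose: 3.34 g × (1970 mL / 200 mL) = 32.90 g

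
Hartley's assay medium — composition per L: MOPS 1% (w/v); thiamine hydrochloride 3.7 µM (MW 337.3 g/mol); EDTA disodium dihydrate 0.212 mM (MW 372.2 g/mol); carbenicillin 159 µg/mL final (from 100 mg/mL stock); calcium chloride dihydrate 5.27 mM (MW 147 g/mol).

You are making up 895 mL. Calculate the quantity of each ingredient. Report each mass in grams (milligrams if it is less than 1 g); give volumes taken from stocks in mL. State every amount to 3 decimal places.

MOPS 8.950 g; thiamine hydrochloride 1.117 mg; EDTA disodium dihydrate 70.621 mg; carbenicillin 1.423 mL; calcium chloride dihydrate 693.348 mg

Working volume: 895 mL = 0.895 L.
MOPS: 1 g per 100 mL × 895 mL ÷ 100 = 8.950 g
thiamine hydrochloride: 3.7 µmol/L × 337.3 g/mol × 0.895 L ÷ 1000 = 1.117 mg
EDTA disodium dihydrate: 0.212 mmol/L × 372.2 mg/mmol × 0.895 L = 70.621 mg
carbenicillin: C1V1 = C2V2 → 159 µg/mL × 895 mL ÷ 100000 µg/mL = 1.423 mL
calcium chloride dihydrate: 5.27 mmol/L × 147 mg/mmol × 0.895 L = 693.348 mg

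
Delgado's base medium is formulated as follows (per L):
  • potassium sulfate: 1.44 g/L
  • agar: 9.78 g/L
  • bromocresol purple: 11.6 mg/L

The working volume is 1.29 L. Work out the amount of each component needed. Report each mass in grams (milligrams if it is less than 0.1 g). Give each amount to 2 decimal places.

potassium sulfate 1.86 g; agar 12.62 g; bromocresol purple 14.96 mg

Working volume: 1.29 L.
potassium sulfate: 1.44 g/L × 1.29 L = 1.86 g
agar: 9.78 g/L × 1.29 L = 12.62 g
bromocresol purple: 11.6 mg/L × 1.29 L = 14.96 mg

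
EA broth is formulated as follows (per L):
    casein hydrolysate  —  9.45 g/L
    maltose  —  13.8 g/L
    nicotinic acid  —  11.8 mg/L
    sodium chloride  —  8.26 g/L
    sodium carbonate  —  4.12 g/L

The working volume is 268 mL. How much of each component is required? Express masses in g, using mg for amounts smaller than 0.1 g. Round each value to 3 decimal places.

Working volume: 268 mL = 0.268 L.
casein hydrolysate: 9.45 g/L × 0.268 L = 2.533 g
maltose: 13.8 g/L × 0.268 L = 3.698 g
nicotinic acid: 11.8 mg/L × 0.268 L = 3.162 mg
sodium chloride: 8.26 g/L × 0.268 L = 2.214 g
sodium carbonate: 4.12 g/L × 0.268 L = 1.104 g

casein hydrolysate 2.533 g; maltose 3.698 g; nicotinic acid 3.162 mg; sodium chloride 2.214 g; sodium carbonate 1.104 g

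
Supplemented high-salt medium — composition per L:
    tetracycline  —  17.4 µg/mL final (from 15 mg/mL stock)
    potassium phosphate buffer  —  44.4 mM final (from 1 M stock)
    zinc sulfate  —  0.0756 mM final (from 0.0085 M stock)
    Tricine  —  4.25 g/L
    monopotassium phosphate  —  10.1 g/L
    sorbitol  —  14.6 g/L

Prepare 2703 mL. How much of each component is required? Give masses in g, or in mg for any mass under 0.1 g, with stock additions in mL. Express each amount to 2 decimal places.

tetracycline 3.14 mL; potassium phosphate buffer 120.01 mL; zinc sulfate 24.04 mL; Tricine 11.49 g; monopotassium phosphate 27.30 g; sorbitol 39.46 g

Scale factor relative to 1 L: 2.703.
tetracycline: C1V1 = C2V2 → 17.4 µg/mL × 2703 mL ÷ 15000 µg/mL = 3.14 mL
potassium phosphate buffer: C1V1 = C2V2 → 44.4 mM × 2703 mL ÷ 1000 mM = 120.01 mL
zinc sulfate: C1V1 = C2V2 → 0.0756 mM × 2703 mL ÷ 8.5 mM = 24.04 mL
Tricine: 4.25 g/L × 2.703 L = 11.49 g
monopotassium phosphate: 10.1 g/L × 2.703 L = 27.30 g
sorbitol: 14.6 g/L × 2.703 L = 39.46 g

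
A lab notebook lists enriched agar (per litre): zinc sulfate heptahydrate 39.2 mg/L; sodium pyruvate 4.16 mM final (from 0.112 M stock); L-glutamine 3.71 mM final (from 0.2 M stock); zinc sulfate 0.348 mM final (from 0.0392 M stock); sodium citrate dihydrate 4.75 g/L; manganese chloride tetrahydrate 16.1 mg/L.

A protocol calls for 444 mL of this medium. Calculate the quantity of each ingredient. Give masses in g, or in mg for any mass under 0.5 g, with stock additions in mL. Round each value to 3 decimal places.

Working volume: 444 mL = 0.444 L.
zinc sulfate heptahydrate: 39.2 mg/L × 0.444 L = 17.405 mg
sodium pyruvate: V = C2·V2/C1 = 4.16 mM × 444 mL ÷ 112 mM = 16.491 mL
L-glutamine: V = C2·V2/C1 = 3.71 mM × 444 mL ÷ 200 mM = 8.236 mL
zinc sulfate: dilute stock: 0.348 mM × 444 mL ÷ 39.2 mM = 3.942 mL
sodium citrate dihydrate: 4.75 g/L × 0.444 L = 2.109 g
manganese chloride tetrahydrate: 16.1 mg/L × 0.444 L = 7.148 mg

zinc sulfate heptahydrate 17.405 mg; sodium pyruvate 16.491 mL; L-glutamine 8.236 mL; zinc sulfate 3.942 mL; sodium citrate dihydrate 2.109 g; manganese chloride tetrahydrate 7.148 mg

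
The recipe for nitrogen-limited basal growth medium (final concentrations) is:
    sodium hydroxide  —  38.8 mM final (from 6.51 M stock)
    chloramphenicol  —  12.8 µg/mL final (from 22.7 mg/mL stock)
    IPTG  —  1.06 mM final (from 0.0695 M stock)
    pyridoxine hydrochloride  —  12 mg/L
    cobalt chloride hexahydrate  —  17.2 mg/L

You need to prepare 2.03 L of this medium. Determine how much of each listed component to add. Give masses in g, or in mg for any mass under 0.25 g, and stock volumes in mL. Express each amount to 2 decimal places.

sodium hydroxide 12.10 mL; chloramphenicol 1.14 mL; IPTG 30.96 mL; pyridoxine hydrochloride 24.36 mg; cobalt chloride hexahydrate 34.92 mg

Working volume: 2.03 L.
sodium hydroxide: dilute stock: 38.8 mM × 2030 mL ÷ 6510 mM = 12.10 mL
chloramphenicol: V = C2·V2/C1 = 12.8 µg/mL × 2030 mL ÷ 22700 µg/mL = 1.14 mL
IPTG: C1V1 = C2V2 → 1.06 mM × 2030 mL ÷ 69.5 mM = 30.96 mL
pyridoxine hydrochloride: 12 mg/L × 2.03 L = 24.36 mg
cobalt chloride hexahydrate: 17.2 mg/L × 2.03 L = 34.92 mg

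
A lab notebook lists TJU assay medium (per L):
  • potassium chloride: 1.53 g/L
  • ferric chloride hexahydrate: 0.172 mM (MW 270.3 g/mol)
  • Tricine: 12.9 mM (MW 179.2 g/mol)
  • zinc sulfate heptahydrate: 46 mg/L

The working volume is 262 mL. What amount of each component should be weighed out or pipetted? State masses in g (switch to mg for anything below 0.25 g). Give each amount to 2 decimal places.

Scale factor relative to 1 L: 0.262.
potassium chloride: 1.53 g/L × 0.262 L = 0.40 g
ferric chloride hexahydrate: 0.172 mmol/L × 270.3 mg/mmol × 0.262 L = 12.18 mg
Tricine: 12.9 mmol/L × 179.2 g/mol × 0.262 L ÷ 1000 = 0.61 g
zinc sulfate heptahydrate: 46 mg/L × 0.262 L = 12.05 mg

potassium chloride 0.40 g; ferric chloride hexahydrate 12.18 mg; Tricine 0.61 g; zinc sulfate heptahydrate 12.05 mg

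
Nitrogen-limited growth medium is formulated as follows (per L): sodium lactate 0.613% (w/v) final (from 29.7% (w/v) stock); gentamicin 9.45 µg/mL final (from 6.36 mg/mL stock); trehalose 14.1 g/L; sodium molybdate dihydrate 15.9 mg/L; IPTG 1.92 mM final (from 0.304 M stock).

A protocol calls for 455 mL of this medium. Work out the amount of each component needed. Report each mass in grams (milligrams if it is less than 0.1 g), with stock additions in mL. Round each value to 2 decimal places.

Working volume: 455 mL = 0.455 L.
sodium lactate: dilute stock: 0.613% ÷ 29.7% × 455 mL = 9.39 mL
gentamicin: V = C2·V2/C1 = 9.45 µg/mL × 455 mL ÷ 6360 µg/mL = 0.68 mL
trehalose: 14.1 g/L × 0.455 L = 6.42 g
sodium molybdate dihydrate: 15.9 mg/L × 0.455 L = 7.23 mg
IPTG: dilute stock: 1.92 mM × 455 mL ÷ 304 mM = 2.87 mL

sodium lactate 9.39 mL; gentamicin 0.68 mL; trehalose 6.42 g; sodium molybdate dihydrate 7.23 mg; IPTG 2.87 mL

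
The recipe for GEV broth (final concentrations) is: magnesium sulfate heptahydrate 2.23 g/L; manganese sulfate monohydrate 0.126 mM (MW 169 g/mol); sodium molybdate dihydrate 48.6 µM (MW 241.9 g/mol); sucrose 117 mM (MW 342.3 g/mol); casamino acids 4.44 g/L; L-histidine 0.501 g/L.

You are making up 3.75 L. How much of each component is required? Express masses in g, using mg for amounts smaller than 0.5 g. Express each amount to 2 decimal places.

Working volume: 3.75 L.
magnesium sulfate heptahydrate: 2.23 g/L × 3.75 L = 8.36 g
manganese sulfate monohydrate: 0.126 mmol/L × 169 mg/mmol × 3.75 L = 79.85 mg
sodium molybdate dihydrate: 48.6 µmol/L × 241.9 g/mol × 3.75 L ÷ 1000 = 44.09 mg
sucrose: 117 mmol/L × 342.3 g/mol × 3.75 L ÷ 1000 = 150.18 g
casamino acids: 4.44 g/L × 3.75 L = 16.65 g
L-histidine: 0.501 g/L × 3.75 L = 1.88 g

magnesium sulfate heptahydrate 8.36 g; manganese sulfate monohydrate 79.85 mg; sodium molybdate dihydrate 44.09 mg; sucrose 150.18 g; casamino acids 16.65 g; L-histidine 1.88 g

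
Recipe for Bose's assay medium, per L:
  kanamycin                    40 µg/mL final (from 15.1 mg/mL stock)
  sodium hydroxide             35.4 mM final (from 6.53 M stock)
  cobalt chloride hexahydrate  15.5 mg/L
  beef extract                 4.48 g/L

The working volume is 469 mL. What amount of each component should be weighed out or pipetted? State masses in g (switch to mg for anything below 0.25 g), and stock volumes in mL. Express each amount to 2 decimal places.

kanamycin 1.24 mL; sodium hydroxide 2.54 mL; cobalt chloride hexahydrate 7.27 mg; beef extract 2.10 g

Target volume = 469 mL = 0.469 L.
kanamycin: dilute stock: 40 µg/mL × 469 mL ÷ 15100 µg/mL = 1.24 mL
sodium hydroxide: C1V1 = C2V2 → 35.4 mM × 469 mL ÷ 6530 mM = 2.54 mL
cobalt chloride hexahydrate: 15.5 mg/L × 0.469 L = 7.27 mg
beef extract: 4.48 g/L × 0.469 L = 2.10 g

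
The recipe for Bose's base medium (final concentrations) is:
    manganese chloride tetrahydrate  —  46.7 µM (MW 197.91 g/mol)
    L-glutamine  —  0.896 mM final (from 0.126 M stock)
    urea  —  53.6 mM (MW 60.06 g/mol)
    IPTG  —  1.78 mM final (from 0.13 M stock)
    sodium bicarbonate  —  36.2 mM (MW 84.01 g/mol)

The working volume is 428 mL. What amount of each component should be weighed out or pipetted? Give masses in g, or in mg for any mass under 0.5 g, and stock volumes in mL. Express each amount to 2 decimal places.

Target volume = 428 mL = 0.428 L.
manganese chloride tetrahydrate: 46.7 µmol/L × 197.91 g/mol × 0.428 L ÷ 1000 = 3.96 mg
L-glutamine: dilute stock: 0.896 mM × 428 mL ÷ 126 mM = 3.04 mL
urea: 53.6 mmol/L × 60.06 g/mol × 0.428 L ÷ 1000 = 1.38 g
IPTG: V = C2·V2/C1 = 1.78 mM × 428 mL ÷ 130 mM = 5.86 mL
sodium bicarbonate: 36.2 mmol/L × 84.01 g/mol × 0.428 L ÷ 1000 = 1.30 g

manganese chloride tetrahydrate 3.96 mg; L-glutamine 3.04 mL; urea 1.38 g; IPTG 5.86 mL; sodium bicarbonate 1.30 g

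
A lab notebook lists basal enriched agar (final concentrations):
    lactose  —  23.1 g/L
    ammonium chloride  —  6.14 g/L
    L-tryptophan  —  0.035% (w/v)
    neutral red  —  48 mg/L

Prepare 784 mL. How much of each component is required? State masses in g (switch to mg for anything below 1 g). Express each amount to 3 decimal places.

Target volume = 784 mL = 0.784 L.
lactose: 23.1 g/L × 0.784 L = 18.110 g
ammonium chloride: 6.14 g/L × 0.784 L = 4.814 g
L-tryptophan: 0.035% w/v = 0.35 g/L → 0.35 × 0.784 L = 0.2744 g = 274.400 mg
neutral red: 48 mg/L × 0.784 L = 37.632 mg

lactose 18.110 g; ammonium chloride 4.814 g; L-tryptophan 274.400 mg; neutral red 37.632 mg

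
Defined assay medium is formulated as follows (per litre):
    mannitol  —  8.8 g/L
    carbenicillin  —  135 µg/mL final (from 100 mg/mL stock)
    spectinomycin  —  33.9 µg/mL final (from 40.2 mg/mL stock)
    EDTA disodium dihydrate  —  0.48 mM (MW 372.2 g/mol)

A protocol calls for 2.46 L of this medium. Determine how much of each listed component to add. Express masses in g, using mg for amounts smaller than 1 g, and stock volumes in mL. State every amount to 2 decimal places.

Scale factor relative to 1 L: 2.46.
mannitol: 8.8 g/L × 2.46 L = 21.65 g
carbenicillin: V = C2·V2/C1 = 135 µg/mL × 2460 mL ÷ 100000 µg/mL = 3.32 mL
spectinomycin: dilute stock: 33.9 µg/mL × 2460 mL ÷ 40200 µg/mL = 2.07 mL
EDTA disodium dihydrate: 0.48 mmol/L × 372.2 mg/mmol × 2.46 L = 439.49 mg

mannitol 21.65 g; carbenicillin 3.32 mL; spectinomycin 2.07 mL; EDTA disodium dihydrate 439.49 mg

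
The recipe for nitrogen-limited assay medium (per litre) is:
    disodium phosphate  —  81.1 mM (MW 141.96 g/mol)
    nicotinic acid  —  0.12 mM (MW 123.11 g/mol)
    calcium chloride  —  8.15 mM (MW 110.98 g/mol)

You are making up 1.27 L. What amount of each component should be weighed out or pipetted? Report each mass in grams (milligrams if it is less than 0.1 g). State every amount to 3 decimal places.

Working volume: 1.27 L.
disodium phosphate: 81.1 mmol/L × 141.96 g/mol × 1.27 L ÷ 1000 = 14.621 g
nicotinic acid: 0.12 mmol/L × 123.11 mg/mmol × 1.27 L = 18.762 mg
calcium chloride: 8.15 mmol/L × 110.98 g/mol × 1.27 L ÷ 1000 = 1.149 g

disodium phosphate 14.621 g; nicotinic acid 18.762 mg; calcium chloride 1.149 g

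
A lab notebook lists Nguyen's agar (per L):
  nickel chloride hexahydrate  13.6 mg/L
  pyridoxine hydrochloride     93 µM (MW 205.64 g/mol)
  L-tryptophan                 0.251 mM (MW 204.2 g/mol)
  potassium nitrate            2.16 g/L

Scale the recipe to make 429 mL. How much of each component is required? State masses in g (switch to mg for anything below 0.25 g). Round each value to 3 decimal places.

nickel chloride hexahydrate 5.834 mg; pyridoxine hydrochloride 8.204 mg; L-tryptophan 21.988 mg; potassium nitrate 0.927 g

Working volume: 429 mL = 0.429 L.
nickel chloride hexahydrate: 13.6 mg/L × 0.429 L = 5.834 mg
pyridoxine hydrochloride: 93 µmol/L × 205.64 g/mol × 0.429 L ÷ 1000 = 8.204 mg
L-tryptophan: 0.251 mmol/L × 204.2 mg/mmol × 0.429 L = 21.988 mg
potassium nitrate: 2.16 g/L × 0.429 L = 0.927 g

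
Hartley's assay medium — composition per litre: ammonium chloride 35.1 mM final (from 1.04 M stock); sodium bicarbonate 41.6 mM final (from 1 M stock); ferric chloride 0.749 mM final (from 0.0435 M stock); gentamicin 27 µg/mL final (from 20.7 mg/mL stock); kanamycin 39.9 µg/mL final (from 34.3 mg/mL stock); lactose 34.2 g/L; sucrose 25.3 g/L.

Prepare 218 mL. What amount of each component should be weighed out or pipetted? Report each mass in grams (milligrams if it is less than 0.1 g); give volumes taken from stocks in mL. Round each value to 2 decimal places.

ammonium chloride 7.36 mL; sodium bicarbonate 9.07 mL; ferric chloride 3.75 mL; gentamicin 0.28 mL; kanamycin 0.25 mL; lactose 7.46 g; sucrose 5.52 g

Working volume: 218 mL = 0.218 L.
ammonium chloride: C1V1 = C2V2 → 35.1 mM × 218 mL ÷ 1040 mM = 7.36 mL
sodium bicarbonate: C1V1 = C2V2 → 41.6 mM × 218 mL ÷ 1000 mM = 9.07 mL
ferric chloride: V = C2·V2/C1 = 0.749 mM × 218 mL ÷ 43.5 mM = 3.75 mL
gentamicin: C1V1 = C2V2 → 27 µg/mL × 218 mL ÷ 20700 µg/mL = 0.28 mL
kanamycin: C1V1 = C2V2 → 39.9 µg/mL × 218 mL ÷ 34300 µg/mL = 0.25 mL
lactose: 34.2 g/L × 0.218 L = 7.46 g
sucrose: 25.3 g/L × 0.218 L = 5.52 g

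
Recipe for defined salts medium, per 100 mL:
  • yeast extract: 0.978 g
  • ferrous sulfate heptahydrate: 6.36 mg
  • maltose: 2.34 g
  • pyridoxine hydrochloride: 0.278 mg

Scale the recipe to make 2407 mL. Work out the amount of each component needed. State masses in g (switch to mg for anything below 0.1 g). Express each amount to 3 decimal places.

Scale factor = 2407 mL / 100 mL = 24.07.
yeast extract: 0.978 g × (2407 mL / 100 mL) = 23.540 g
ferrous sulfate heptahydrate: 6.36 mg × (2407 mL / 100 mL) = 153.085 mg = 0.153 g
maltose: 2.34 g × (2407 mL / 100 mL) = 56.324 g
pyridoxine hydrochloride: 0.278 mg × (2407 mL / 100 mL) = 6.691 mg

yeast extract 23.540 g; ferrous sulfate heptahydrate 0.153 g; maltose 56.324 g; pyridoxine hydrochloride 6.691 mg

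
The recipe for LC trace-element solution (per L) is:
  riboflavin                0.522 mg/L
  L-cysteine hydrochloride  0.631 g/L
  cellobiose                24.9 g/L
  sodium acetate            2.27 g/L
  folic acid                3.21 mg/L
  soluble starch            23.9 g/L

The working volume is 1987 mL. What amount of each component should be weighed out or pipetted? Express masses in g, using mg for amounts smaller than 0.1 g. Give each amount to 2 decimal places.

riboflavin 1.04 mg; L-cysteine hydrochloride 1.25 g; cellobiose 49.48 g; sodium acetate 4.51 g; folic acid 6.38 mg; soluble starch 47.49 g

Working volume: 1987 mL = 1.987 L.
riboflavin: 0.522 mg/L × 1.987 L = 1.04 mg
L-cysteine hydrochloride: 0.631 g/L × 1.987 L = 1.25 g
cellobiose: 24.9 g/L × 1.987 L = 49.48 g
sodium acetate: 2.27 g/L × 1.987 L = 4.51 g
folic acid: 3.21 mg/L × 1.987 L = 6.38 mg
soluble starch: 23.9 g/L × 1.987 L = 47.49 g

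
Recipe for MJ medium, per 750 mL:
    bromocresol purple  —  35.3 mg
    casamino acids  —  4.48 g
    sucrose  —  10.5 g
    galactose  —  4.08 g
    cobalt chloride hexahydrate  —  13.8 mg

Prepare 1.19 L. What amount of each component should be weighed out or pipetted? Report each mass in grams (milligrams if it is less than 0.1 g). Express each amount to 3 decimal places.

Scale factor = 1190 mL / 750 mL = 1.58667.
bromocresol purple: 35.3 mg × (1190 mL / 750 mL) = 56.009 mg
casamino acids: 4.48 g × (1190 mL / 750 mL) = 7.108 g
sucrose: 10.5 g × (1190 mL / 750 mL) = 16.660 g
galactose: 4.08 g × (1190 mL / 750 mL) = 6.474 g
cobalt chloride hexahydrate: 13.8 mg × (1190 mL / 750 mL) = 21.896 mg

bromocresol purple 56.009 mg; casamino acids 7.108 g; sucrose 16.660 g; galactose 6.474 g; cobalt chloride hexahydrate 21.896 mg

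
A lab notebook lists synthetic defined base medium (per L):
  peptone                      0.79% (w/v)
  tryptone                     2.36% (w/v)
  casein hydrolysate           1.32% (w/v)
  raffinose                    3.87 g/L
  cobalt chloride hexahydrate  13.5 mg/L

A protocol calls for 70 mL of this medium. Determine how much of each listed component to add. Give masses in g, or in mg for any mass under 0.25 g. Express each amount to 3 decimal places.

peptone 0.553 g; tryptone 1.652 g; casein hydrolysate 0.924 g; raffinose 0.271 g; cobalt chloride hexahydrate 0.945 mg

Working volume: 70 mL = 0.07 L.
peptone: 0.79% w/v = 7.9 g/L → 7.9 × 0.07 L = 0.553 g
tryptone: 2.36% w/v = 23.6 g/L → 23.6 × 0.07 L = 1.652 g
casein hydrolysate: 1.32 g per 100 mL × 70 mL ÷ 100 = 0.924 g
raffinose: 3.87 g/L × 0.07 L = 0.271 g
cobalt chloride hexahydrate: 13.5 mg/L × 0.07 L = 0.945 mg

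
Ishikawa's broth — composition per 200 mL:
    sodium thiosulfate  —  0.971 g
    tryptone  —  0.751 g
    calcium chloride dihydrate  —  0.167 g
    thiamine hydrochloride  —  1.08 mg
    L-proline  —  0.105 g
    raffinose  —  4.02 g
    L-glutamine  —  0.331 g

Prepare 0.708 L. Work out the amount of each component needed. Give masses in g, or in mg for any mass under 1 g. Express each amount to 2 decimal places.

sodium thiosulfate 3.44 g; tryptone 2.66 g; calcium chloride dihydrate 591.18 mg; thiamine hydrochloride 3.82 mg; L-proline 371.70 mg; raffinose 14.23 g; L-glutamine 1.17 g

Scale factor = 708 mL / 200 mL = 3.54.
sodium thiosulfate: 0.971 g × (708 mL / 200 mL) = 3.44 g
tryptone: 0.751 g × (708 mL / 200 mL) = 2.66 g
calcium chloride dihydrate: 0.167 g × (708 mL / 200 mL) = 0.59118 g = 591.18 mg
thiamine hydrochloride: 1.08 mg × (708 mL / 200 mL) = 3.82 mg
L-proline: 0.105 g × (708 mL / 200 mL) = 0.3717 g = 371.70 mg
raffinose: 4.02 g × (708 mL / 200 mL) = 14.23 g
L-glutamine: 0.331 g × (708 mL / 200 mL) = 1.17 g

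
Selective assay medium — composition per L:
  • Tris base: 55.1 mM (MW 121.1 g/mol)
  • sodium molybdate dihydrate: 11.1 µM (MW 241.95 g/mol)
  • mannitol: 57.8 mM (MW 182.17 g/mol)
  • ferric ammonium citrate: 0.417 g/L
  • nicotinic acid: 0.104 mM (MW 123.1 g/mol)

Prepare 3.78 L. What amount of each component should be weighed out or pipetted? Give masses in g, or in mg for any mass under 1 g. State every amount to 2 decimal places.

Tris base 25.22 g; sodium molybdate dihydrate 10.15 mg; mannitol 39.80 g; ferric ammonium citrate 1.58 g; nicotinic acid 48.39 mg

Working volume: 3.78 L.
Tris base: 55.1 mmol/L × 121.1 g/mol × 3.78 L ÷ 1000 = 25.22 g
sodium molybdate dihydrate: 11.1 µmol/L × 241.95 g/mol × 3.78 L ÷ 1000 = 10.15 mg
mannitol: 57.8 mmol/L × 182.17 g/mol × 3.78 L ÷ 1000 = 39.80 g
ferric ammonium citrate: 0.417 g/L × 3.78 L = 1.58 g
nicotinic acid: 0.104 mmol/L × 123.1 mg/mmol × 3.78 L = 48.39 mg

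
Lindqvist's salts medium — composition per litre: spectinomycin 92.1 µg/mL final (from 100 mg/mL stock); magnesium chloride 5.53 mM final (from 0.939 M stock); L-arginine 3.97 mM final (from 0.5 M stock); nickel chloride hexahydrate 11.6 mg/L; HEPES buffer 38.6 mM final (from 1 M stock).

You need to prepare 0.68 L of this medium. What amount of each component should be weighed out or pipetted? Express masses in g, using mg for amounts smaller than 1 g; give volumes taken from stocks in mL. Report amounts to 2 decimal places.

spectinomycin 0.63 mL; magnesium chloride 4.00 mL; L-arginine 5.40 mL; nickel chloride hexahydrate 7.89 mg; HEPES buffer 26.25 mL

Scale factor relative to 1 L: 0.68.
spectinomycin: C1V1 = C2V2 → 92.1 µg/mL × 680 mL ÷ 100000 µg/mL = 0.63 mL
magnesium chloride: V = C2·V2/C1 = 5.53 mM × 680 mL ÷ 939 mM = 4.00 mL
L-arginine: C1V1 = C2V2 → 3.97 mM × 680 mL ÷ 500 mM = 5.40 mL
nickel chloride hexahydrate: 11.6 mg/L × 0.68 L = 7.89 mg
HEPES buffer: dilute stock: 38.6 mM × 680 mL ÷ 1000 mM = 26.25 mL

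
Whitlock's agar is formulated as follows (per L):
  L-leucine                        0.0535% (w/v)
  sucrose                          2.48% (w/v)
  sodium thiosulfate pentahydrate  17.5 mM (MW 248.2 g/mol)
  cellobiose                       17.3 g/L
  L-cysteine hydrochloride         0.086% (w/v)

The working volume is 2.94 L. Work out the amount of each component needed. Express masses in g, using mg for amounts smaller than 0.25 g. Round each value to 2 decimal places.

Scale factor relative to 1 L: 2.94.
L-leucine: 0.0535% w/v = 0.535 g/L → 0.535 × 2.94 L = 1.57 g
sucrose: 2.48 g per 100 mL × 2940 mL ÷ 100 = 72.91 g
sodium thiosulfate pentahydrate: 17.5 mmol/L × 248.2 g/mol × 2.94 L ÷ 1000 = 12.77 g
cellobiose: 17.3 g/L × 2.94 L = 50.86 g
L-cysteine hydrochloride: 0.086 g per 100 mL × 2940 mL ÷ 100 = 2.53 g

L-leucine 1.57 g; sucrose 72.91 g; sodium thiosulfate pentahydrate 12.77 g; cellobiose 50.86 g; L-cysteine hydrochloride 2.53 g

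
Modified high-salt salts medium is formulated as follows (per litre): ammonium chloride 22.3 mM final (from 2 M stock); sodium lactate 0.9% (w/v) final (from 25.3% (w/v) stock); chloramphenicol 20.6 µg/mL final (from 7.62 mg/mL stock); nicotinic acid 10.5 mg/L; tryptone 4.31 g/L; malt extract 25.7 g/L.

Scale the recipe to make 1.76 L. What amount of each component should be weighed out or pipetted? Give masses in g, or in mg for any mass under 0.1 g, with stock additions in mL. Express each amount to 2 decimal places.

Working volume: 1.76 L.
ammonium chloride: dilute stock: 22.3 mM × 1760 mL ÷ 2000 mM = 19.62 mL
sodium lactate: V = C2·V2/C1 = 0.9% ÷ 25.3% × 1760 mL = 62.61 mL
chloramphenicol: V = C2·V2/C1 = 20.6 µg/mL × 1760 mL ÷ 7620 µg/mL = 4.76 mL
nicotinic acid: 10.5 mg/L × 1.76 L = 18.48 mg
tryptone: 4.31 g/L × 1.76 L = 7.59 g
malt extract: 25.7 g/L × 1.76 L = 45.23 g

ammonium chloride 19.62 mL; sodium lactate 62.61 mL; chloramphenicol 4.76 mL; nicotinic acid 18.48 mg; tryptone 7.59 g; malt extract 45.23 g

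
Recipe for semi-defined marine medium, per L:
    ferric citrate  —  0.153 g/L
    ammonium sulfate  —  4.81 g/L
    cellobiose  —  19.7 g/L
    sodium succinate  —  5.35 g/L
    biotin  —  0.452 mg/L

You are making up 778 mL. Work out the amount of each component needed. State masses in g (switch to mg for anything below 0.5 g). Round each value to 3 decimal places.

ferric citrate 119.034 mg; ammonium sulfate 3.742 g; cellobiose 15.327 g; sodium succinate 4.162 g; biotin 0.352 mg

Scale factor relative to 1 L: 0.778.
ferric citrate: 0.153 g/L × 0.778 L = 0.119034 g = 119.034 mg
ammonium sulfate: 4.81 g/L × 0.778 L = 3.742 g
cellobiose: 19.7 g/L × 0.778 L = 15.327 g
sodium succinate: 5.35 g/L × 0.778 L = 4.162 g
biotin: 0.452 mg/L × 0.778 L = 0.352 mg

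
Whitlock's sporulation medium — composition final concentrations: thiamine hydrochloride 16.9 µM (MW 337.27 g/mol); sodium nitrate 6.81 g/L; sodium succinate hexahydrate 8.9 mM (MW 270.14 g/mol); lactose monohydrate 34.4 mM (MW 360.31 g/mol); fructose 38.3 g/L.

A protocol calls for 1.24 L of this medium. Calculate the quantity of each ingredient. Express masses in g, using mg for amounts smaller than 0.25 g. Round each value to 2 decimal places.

thiamine hydrochloride 7.07 mg; sodium nitrate 8.44 g; sodium succinate hexahydrate 2.98 g; lactose monohydrate 15.37 g; fructose 47.49 g

Working volume: 1.24 L.
thiamine hydrochloride: 16.9 µmol/L × 337.27 g/mol × 1.24 L ÷ 1000 = 7.07 mg
sodium nitrate: 6.81 g/L × 1.24 L = 8.44 g
sodium succinate hexahydrate: 8.9 mmol/L × 270.14 g/mol × 1.24 L ÷ 1000 = 2.98 g
lactose monohydrate: 34.4 mmol/L × 360.31 g/mol × 1.24 L ÷ 1000 = 15.37 g
fructose: 38.3 g/L × 1.24 L = 47.49 g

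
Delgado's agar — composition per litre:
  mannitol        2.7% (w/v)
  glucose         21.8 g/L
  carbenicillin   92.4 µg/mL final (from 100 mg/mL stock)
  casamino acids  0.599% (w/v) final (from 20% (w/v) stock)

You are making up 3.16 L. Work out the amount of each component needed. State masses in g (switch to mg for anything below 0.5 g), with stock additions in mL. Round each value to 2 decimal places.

Scale factor relative to 1 L: 3.16.
mannitol: 2.7% w/v = 27 g/L → 27 × 3.16 L = 85.32 g
glucose: 21.8 g/L × 3.16 L = 68.89 g
carbenicillin: C1V1 = C2V2 → 92.4 µg/mL × 3160 mL ÷ 100000 µg/mL = 2.92 mL
casamino acids: dilute stock: 0.599% ÷ 20% × 3160 mL = 94.64 mL

mannitol 85.32 g; glucose 68.89 g; carbenicillin 2.92 mL; casamino acids 94.64 mL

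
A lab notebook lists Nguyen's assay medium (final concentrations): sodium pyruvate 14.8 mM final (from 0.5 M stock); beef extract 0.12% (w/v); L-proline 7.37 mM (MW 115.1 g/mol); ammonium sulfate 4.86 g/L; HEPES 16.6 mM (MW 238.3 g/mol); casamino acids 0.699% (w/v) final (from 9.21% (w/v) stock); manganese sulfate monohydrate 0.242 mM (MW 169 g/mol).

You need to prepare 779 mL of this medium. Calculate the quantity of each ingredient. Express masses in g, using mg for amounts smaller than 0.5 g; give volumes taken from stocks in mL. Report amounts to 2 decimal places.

sodium pyruvate 23.06 mL; beef extract 0.93 g; L-proline 0.66 g; ammonium sulfate 3.79 g; HEPES 3.08 g; casamino acids 59.12 mL; manganese sulfate monohydrate 31.86 mg

Scale factor relative to 1 L: 0.779.
sodium pyruvate: C1V1 = C2V2 → 14.8 mM × 779 mL ÷ 500 mM = 23.06 mL
beef extract: 0.12 g per 100 mL × 779 mL ÷ 100 = 0.93 g
L-proline: 7.37 mmol/L × 115.1 g/mol × 0.779 L ÷ 1000 = 0.66 g
ammonium sulfate: 4.86 g/L × 0.779 L = 3.79 g
HEPES: 16.6 mmol/L × 238.3 g/mol × 0.779 L ÷ 1000 = 3.08 g
casamino acids: V = C2·V2/C1 = 0.699% ÷ 9.21% × 779 mL = 59.12 mL
manganese sulfate monohydrate: 0.242 mmol/L × 169 mg/mmol × 0.779 L = 31.86 mg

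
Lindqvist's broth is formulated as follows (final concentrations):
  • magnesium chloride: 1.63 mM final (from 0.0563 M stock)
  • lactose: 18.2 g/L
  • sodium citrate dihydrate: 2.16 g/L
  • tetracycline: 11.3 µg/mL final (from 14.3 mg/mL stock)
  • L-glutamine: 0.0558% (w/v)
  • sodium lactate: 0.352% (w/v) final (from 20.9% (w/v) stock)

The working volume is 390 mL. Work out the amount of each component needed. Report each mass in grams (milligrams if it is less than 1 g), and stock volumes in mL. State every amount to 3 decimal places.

Working volume: 390 mL = 0.39 L.
magnesium chloride: V = C2·V2/C1 = 1.63 mM × 390 mL ÷ 56.3 mM = 11.291 mL
lactose: 18.2 g/L × 0.39 L = 7.098 g
sodium citrate dihydrate: 2.16 g/L × 0.39 L = 0.8424 g = 842.400 mg
tetracycline: V = C2·V2/C1 = 11.3 µg/mL × 390 mL ÷ 14300 µg/mL = 0.308 mL
L-glutamine: 0.0558 g per 100 mL × 390 mL ÷ 100 = 0.21762 g = 217.620 mg
sodium lactate: dilute stock: 0.352% ÷ 20.9% × 390 mL = 6.568 mL

magnesium chloride 11.291 mL; lactose 7.098 g; sodium citrate dihydrate 842.400 mg; tetracycline 0.308 mL; L-glutamine 217.620 mg; sodium lactate 6.568 mL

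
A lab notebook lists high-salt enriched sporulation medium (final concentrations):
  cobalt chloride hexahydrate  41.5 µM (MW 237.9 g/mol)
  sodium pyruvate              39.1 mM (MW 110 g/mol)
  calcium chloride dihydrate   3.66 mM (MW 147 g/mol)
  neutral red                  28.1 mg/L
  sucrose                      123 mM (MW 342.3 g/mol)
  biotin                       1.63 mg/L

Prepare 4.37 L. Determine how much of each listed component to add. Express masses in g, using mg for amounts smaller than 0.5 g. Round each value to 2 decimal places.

Working volume: 4.37 L.
cobalt chloride hexahydrate: 41.5 µmol/L × 237.9 g/mol × 4.37 L ÷ 1000 = 43.14 mg
sodium pyruvate: 39.1 mmol/L × 110 g/mol × 4.37 L ÷ 1000 = 18.80 g
calcium chloride dihydrate: 3.66 mmol/L × 147 g/mol × 4.37 L ÷ 1000 = 2.35 g
neutral red: 28.1 mg/L × 4.37 L = 122.80 mg
sucrose: 123 mmol/L × 342.3 g/mol × 4.37 L ÷ 1000 = 183.99 g
biotin: 1.63 mg/L × 4.37 L = 7.12 mg

cobalt chloride hexahydrate 43.14 mg; sodium pyruvate 18.80 g; calcium chloride dihydrate 2.35 g; neutral red 122.80 mg; sucrose 183.99 g; biotin 7.12 mg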